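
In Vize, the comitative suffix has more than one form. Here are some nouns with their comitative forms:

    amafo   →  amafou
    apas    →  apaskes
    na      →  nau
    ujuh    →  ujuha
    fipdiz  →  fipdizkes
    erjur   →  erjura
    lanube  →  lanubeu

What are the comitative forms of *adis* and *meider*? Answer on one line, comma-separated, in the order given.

The alternation tracks the final sound of the stem — -kes when the stem ends in a sibilant (*apas*, *fipdiz*); -a when the stem ends in a non-sibilant consonant (*ujuh*, *erjur*); -u when the stem ends in a vowel (*amafo*, *na*, *lanube*).
Since the final sound of *adis* is /s/ (a sibilant), it takes -kes, giving *adiskes*.
The final sound of *meider* is /r/, which is a non-sibilant consonant, so the suffix is -a, giving *meidera*.

adiskes, meidera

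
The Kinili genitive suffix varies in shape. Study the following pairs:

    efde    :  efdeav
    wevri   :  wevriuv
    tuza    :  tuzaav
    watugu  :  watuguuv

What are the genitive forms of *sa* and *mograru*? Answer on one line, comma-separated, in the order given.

saav, mograruuv

The suffix is conditioned by the last vowel: -uv when the last vowel of the stem is a high vowel (*wevri*, *watugu*); -av when the last vowel of the stem is a non-high vowel (*efde*, *tuza*).
*sa* — last vowel /a/ (a non-high vowel) → -av → *saav*.
Since the last vowel of *mograru* is /u/ (a high vowel), it takes -uv, giving *mograruuv*.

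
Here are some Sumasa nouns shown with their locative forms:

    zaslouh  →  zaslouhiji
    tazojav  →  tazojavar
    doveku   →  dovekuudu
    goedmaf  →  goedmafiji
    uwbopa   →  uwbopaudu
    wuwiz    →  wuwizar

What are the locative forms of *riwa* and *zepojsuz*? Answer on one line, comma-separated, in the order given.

riwaudu, zepojsuzar

The suffix is conditioned by the final sound: -iji when the stem ends in a voiceless consonant (*zaslouh*, *goedmaf*); -ar when the stem ends in a voiced consonant (*tazojav*, *wuwiz*); -udu when the stem ends in a vowel (*doveku*, *uwbopa*).
The final sound of *riwa* is /a/, which is a vowel, so the suffix is -udu, giving *riwaudu*.
Since the final sound of *zepojsuz* is /z/ (a voiced consonant), it takes -ar, giving *zepojsuzar*.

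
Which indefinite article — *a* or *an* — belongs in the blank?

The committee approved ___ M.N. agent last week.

an

The indefinite article is chosen by the initial *sound* of the following word, not its spelling.
The initialism *M.N.* is read letter by letter; the first letter, M, is pronounced /ɛm/, which begins with a vowel sound.
So the article is *an*: The committee approved an M.N. agent last week.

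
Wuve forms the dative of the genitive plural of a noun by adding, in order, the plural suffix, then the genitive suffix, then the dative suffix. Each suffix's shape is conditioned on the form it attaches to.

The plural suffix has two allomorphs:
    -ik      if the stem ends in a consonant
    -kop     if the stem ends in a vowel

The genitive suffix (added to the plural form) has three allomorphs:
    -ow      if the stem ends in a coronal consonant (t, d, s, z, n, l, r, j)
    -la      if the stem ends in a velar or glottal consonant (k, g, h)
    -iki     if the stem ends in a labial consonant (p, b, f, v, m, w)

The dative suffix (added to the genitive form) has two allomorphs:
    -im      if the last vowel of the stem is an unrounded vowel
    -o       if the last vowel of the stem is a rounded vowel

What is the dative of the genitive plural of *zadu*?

*zadu* — final sound /u/ (a vowel) → -kop → *zadukop*.
Since the final consonant of the plural form *zadukop* is /p/ (labial), it takes -iki, giving *zadukopiki*.
The last vowel of the genitive form *zadukopiki* is /i/, which is an unrounded vowel, so the dative suffix is -im, giving *zadukopikiim*.

zadukopikiim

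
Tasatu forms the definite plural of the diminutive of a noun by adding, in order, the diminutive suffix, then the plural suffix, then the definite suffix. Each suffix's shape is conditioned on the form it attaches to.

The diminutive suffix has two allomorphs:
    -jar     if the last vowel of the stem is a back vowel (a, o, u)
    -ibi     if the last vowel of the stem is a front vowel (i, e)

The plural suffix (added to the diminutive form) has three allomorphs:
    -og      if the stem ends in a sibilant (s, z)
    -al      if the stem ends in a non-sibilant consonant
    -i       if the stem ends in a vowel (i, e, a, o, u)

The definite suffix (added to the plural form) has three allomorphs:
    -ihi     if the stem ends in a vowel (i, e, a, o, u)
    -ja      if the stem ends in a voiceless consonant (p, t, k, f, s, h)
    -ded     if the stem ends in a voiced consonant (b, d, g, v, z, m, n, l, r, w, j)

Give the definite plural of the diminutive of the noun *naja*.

najajaralded

Since the last vowel of *naja* is /a/ (a back vowel), it takes -jar, giving *najajar*.
The final sound of the diminutive form *najajar* is /r/, which is a non-sibilant consonant, so the plural suffix is -al, giving *najajaral*.
The final sound of the plural form *najajaral* is /l/, which is a voiced consonant, so the definite suffix is -ded, giving *najajaralded*.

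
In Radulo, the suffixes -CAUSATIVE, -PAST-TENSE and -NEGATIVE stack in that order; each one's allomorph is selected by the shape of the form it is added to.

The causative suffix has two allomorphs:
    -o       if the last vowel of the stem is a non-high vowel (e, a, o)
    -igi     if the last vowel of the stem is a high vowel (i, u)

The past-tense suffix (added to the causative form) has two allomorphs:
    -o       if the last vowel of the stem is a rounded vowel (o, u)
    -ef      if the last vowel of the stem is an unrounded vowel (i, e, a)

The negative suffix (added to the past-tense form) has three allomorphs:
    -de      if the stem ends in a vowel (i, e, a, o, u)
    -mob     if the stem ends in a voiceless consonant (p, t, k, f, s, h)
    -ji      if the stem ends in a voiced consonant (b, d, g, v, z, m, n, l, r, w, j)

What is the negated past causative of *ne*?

The last vowel of *ne* is /e/, which is a non-high vowel, so the causative suffix is -o, giving *neo*.
The last vowel of the causative form *neo* is /o/, which is a rounded vowel, so the past-tense suffix is -o, giving *neoo*.
The past-tense form *neoo*: final sound = /o/, a vowel → -de → *neoode*.

neoode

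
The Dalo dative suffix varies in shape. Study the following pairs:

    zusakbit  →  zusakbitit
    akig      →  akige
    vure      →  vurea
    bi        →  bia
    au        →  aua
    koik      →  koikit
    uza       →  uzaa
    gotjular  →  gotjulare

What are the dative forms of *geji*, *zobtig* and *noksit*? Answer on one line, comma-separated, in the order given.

gejia, zobtige, noksitit

The alternation tracks the final sound of the stem — -it when the stem ends in a voiceless consonant (*zusakbit*, *koik*); -e when the stem ends in a voiced consonant (*akig*, *gotjular*); -a when the stem ends in a vowel (*vure*, *bi*, *au*, *uza*).
*geji*: final sound = /i/, a vowel → -a → *gejia*.
*zobtig*: final sound = /g/, a voiced consonant → -e → *zobtige*.
The final sound of *noksit* is /t/, which is a voiceless consonant, so the suffix is -it, giving *noksitit*.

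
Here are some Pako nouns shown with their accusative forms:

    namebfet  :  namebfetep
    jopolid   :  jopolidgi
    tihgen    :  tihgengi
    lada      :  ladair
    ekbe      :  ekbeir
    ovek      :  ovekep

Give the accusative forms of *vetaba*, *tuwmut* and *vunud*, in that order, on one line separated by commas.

vetabair, tuwmutep, vunudgi

The alternation tracks the final sound of the stem — -ep when the stem ends in a voiceless consonant (*namebfet*, *ovek*); -gi when the stem ends in a voiced consonant (*jopolid*, *tihgen*); -ir when the stem ends in a vowel (*lada*, *ekbe*).
*vetaba*: final sound = /a/, a vowel → -ir → *vetabair*.
*tuwmut* — final sound /t/ (a voiceless consonant) → -ep → *tuwmutep*.
The final sound of *vunud* is /d/, which is a voiced consonant, so the suffix is -gi, giving *vunudgi*.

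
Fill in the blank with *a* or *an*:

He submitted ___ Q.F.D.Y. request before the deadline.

a

The indefinite article is chosen by the initial *sound* of the following word, not its spelling.
The initialism *Q.F.D.Y.* is read letter by letter; the first letter, Q, is pronounced /kjuː/, which begins with a consonant sound.
So the article is *a*: He submitted a Q.F.D.Y. request before the deadline.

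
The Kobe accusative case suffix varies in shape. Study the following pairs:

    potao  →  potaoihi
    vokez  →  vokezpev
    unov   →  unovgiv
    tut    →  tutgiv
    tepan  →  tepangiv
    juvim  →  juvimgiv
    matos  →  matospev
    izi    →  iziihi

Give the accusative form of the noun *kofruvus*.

The suffix is conditioned by the final sound: -pev when the stem ends in a sibilant (*vokez*, *matos*); -giv when the stem ends in a non-sibilant consonant (*unov*, *tut*, *tepan*, *juvim*); -ihi when the stem ends in a vowel (*potao*, *izi*).
The final sound of *kofruvus* is /s/, which is a sibilant, so the suffix is -pev, giving *kofruvuspev*.

kofruvuspev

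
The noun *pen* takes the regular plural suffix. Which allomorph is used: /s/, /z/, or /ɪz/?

The stem *pen* ends in a voiced non-sibilant sound.
The plural suffix surfaces as /ɪz/ after sibilants, /s/ after other voiceless consonants, and /z/ after other voiced sounds.
So the plural -s on *pen* is pronounced /z/.

/z/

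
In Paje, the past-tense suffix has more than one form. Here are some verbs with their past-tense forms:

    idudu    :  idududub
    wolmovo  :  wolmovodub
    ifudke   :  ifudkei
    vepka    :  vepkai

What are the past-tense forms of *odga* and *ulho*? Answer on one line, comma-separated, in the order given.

odgai, ulhodub

The pattern is rounding harmony: -dub when the last vowel of the stem is a rounded vowel (*idudu*, *wolmovo*); -i when the last vowel of the stem is an unrounded vowel (*ifudke*, *vepka*).
Since the last vowel of *odga* is /a/ (an unrounded vowel), it takes -i, giving *odgai*.
*ulho*: last vowel = /o/, a rounded vowel → -dub → *ulhodub*.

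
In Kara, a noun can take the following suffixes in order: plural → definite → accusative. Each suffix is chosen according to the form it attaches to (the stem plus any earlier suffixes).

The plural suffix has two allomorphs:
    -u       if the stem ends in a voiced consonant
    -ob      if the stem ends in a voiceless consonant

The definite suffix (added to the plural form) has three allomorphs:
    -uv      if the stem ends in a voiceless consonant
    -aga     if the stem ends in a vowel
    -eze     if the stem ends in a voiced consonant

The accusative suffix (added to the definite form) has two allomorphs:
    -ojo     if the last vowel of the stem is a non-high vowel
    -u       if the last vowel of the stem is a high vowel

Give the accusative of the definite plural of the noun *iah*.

iahobezeojo

The final consonant of *iah* is /h/, which is voiceless, so the plural suffix is -ob, giving *iahob*.
The plural form *iahob*: final sound = /b/, a voiced consonant → -eze → *iahobeze*.
Since the last vowel of the definite form *iahobeze* is /e/ (a non-high vowel), it takes -ojo, giving *iahobezeojo*.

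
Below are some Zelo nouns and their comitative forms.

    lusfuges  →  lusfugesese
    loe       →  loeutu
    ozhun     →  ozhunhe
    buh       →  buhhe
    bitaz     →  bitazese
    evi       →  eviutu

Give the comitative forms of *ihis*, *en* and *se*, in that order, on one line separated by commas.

ihisese, enhe, seutu

The suffix is conditioned by the final sound: -ese when the stem ends in a sibilant (*lusfuges*, *bitaz*); -he when the stem ends in a non-sibilant consonant (*ozhun*, *buh*); -utu when the stem ends in a vowel (*loe*, *evi*).
*ihis*: final sound = /s/, a sibilant → -ese → *ihisese*.
*en*: final sound = /n/, a non-sibilant consonant → -he → *enhe*.
*se* — final sound /e/ (a vowel) → -utu → *seutu*.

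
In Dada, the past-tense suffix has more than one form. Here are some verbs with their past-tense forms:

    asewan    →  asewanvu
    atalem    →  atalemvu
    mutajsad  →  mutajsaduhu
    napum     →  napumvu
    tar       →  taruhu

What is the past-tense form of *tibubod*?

The alternation tracks the final consonant of the stem — -vu when the stem ends in a nasal (*asewan*, *atalem*, *napum*); -uhu when the stem ends in a non-nasal consonant (*mutajsad*, *tar*).
*tibubod* — final consonant /d/ (non-nasal) → -uhu → *tibuboduhu*.

tibuboduhu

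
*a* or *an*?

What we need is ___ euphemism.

The indefinite article is chosen by the initial *sound* of the following word, not its spelling.
*euphemism* begins with the sound /juː/ (eu pronounced /juː/) — a consonant sound.
So the article is *a*: What we need is a euphemism.

a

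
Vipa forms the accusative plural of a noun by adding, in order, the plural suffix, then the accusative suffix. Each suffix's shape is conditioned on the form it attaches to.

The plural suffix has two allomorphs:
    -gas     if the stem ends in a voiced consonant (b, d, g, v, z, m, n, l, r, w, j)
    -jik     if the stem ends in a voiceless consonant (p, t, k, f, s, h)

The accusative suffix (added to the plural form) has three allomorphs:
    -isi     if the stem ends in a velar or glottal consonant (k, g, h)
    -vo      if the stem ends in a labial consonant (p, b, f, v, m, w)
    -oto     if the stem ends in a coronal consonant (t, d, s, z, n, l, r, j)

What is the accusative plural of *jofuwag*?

Since the final consonant of *jofuwag* is /g/ (voiced), it takes -gas, giving *jofuwaggas*.
The final consonant of the plural form *jofuwaggas* is /s/, which is coronal, so the accusative suffix is -oto, giving *jofuwaggasoto*.

jofuwaggasoto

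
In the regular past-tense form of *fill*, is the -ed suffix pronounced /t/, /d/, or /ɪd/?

/d/

The stem *fill* ends in a voiced sound other than /d/.
The -ed suffix is realized as /ɪd/ after /t, d/; as /t/ after other voiceless consonants; and as /d/ after other voiced sounds.
So -ed on *fill* is pronounced /d/.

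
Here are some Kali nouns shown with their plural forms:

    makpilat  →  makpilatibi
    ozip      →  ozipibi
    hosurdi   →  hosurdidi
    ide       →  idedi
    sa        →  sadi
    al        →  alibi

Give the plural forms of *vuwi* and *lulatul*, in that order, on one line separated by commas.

The pattern is consonant vs. vowel: -ibi when the stem ends in a consonant (*makpilat*, *ozip*, *al*); -di when the stem ends in a vowel (*hosurdi*, *ide*, *sa*).
*vuwi* — final sound /i/ (a vowel) → -di → *vuwidi*.
Since the final sound of *lulatul* is /l/ (a consonant), it takes -ibi, giving *lulatulibi*.

vuwidi, lulatulibi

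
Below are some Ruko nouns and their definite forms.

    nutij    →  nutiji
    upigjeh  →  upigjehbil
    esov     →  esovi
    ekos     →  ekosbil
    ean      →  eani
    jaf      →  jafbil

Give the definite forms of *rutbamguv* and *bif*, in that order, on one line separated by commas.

The alternation tracks the final consonant of the stem — -bil when the stem ends in a voiceless consonant (*upigjeh*, *ekos*, *jaf*); -i when the stem ends in a voiced consonant (*nutij*, *esov*, *ean*).
The final consonant of *rutbamguv* is /v/, which is voiced, so the suffix is -i, giving *rutbamguvi*.
*bif* — final consonant /f/ (voiceless) → -bil → *bifbil*.

rutbamguvi, bifbil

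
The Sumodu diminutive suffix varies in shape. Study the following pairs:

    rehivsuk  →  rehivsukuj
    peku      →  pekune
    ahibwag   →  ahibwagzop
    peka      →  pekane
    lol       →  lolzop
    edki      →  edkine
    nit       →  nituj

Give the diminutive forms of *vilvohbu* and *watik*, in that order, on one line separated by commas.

The suffix is conditioned by the final sound: -uj when the stem ends in a voiceless consonant (*rehivsuk*, *nit*); -zop when the stem ends in a voiced consonant (*ahibwag*, *lol*); -ne when the stem ends in a vowel (*peku*, *peka*, *edki*).
Since the final sound of *vilvohbu* is /u/ (a vowel), it takes -ne, giving *vilvohbune*.
*watik* — final sound /k/ (a voiceless consonant) → -uj → *watikuj*.

vilvohbune, watikuj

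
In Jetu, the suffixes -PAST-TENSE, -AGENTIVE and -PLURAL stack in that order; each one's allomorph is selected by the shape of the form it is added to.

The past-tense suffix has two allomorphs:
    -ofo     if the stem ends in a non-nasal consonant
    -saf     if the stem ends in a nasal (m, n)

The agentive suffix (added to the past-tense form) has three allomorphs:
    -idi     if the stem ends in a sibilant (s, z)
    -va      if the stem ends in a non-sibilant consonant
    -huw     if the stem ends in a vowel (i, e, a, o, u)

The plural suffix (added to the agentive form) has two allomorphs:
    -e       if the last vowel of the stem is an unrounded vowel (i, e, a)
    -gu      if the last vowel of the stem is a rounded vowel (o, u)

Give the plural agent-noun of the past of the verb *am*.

amsafvae

*am* — final consonant /m/ (a nasal) → -saf → *amsaf*.
Since the final sound of the past-tense form *amsaf* is /f/ (a non-sibilant consonant), it takes -va, giving *amsafva*.
Since the last vowel of the agentive form *amsafva* is /a/ (an unrounded vowel), it takes -e, giving *amsafvae*.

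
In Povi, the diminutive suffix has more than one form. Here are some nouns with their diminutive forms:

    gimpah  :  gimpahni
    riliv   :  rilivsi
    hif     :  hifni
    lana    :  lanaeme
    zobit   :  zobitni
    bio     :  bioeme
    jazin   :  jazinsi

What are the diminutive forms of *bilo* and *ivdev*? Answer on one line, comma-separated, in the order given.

The suffix is conditioned by the final sound: -ni when the stem ends in a voiceless consonant (*gimpah*, *hif*, *zobit*); -si when the stem ends in a voiced consonant (*riliv*, *jazin*); -eme when the stem ends in a vowel (*lana*, *bio*).
Since the final sound of *bilo* is /o/ (a vowel), it takes -eme, giving *biloeme*.
Since the final sound of *ivdev* is /v/ (a voiced consonant), it takes -si, giving *ivdevsi*.

biloeme, ivdevsi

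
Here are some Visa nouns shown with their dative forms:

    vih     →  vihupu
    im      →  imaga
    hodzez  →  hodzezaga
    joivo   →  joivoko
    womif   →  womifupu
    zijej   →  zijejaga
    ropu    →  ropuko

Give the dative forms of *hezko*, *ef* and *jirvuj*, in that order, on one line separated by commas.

hezkoko, efupu, jirvujaga

The suffix is conditioned by the final sound: -upu when the stem ends in a voiceless consonant (*vih*, *womif*); -aga when the stem ends in a voiced consonant (*im*, *hodzez*, *zijej*); -ko when the stem ends in a vowel (*joivo*, *ropu*).
*hezko*: final sound = /o/, a vowel → -ko → *hezkoko*.
The final sound of *ef* is /f/, which is a voiceless consonant, so the suffix is -upu, giving *efupu*.
*jirvuj*: final sound = /j/, a voiced consonant → -aga → *jirvujaga*.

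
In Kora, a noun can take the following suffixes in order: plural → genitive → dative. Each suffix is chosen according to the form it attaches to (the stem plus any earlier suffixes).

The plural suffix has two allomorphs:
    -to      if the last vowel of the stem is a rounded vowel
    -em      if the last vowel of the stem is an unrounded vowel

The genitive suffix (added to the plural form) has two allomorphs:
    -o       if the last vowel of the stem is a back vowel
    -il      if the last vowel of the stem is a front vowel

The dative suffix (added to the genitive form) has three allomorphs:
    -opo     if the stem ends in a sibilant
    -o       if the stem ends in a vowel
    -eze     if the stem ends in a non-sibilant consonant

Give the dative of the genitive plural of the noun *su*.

Since the last vowel of *su* is /u/ (a rounded vowel), it takes -to, giving *suto*.
The last vowel of the plural form *suto* is /o/, which is a back vowel, so the genitive suffix is -o, giving *sutoo*.
Since the final sound of the genitive form *sutoo* is /o/ (a vowel), it takes -o, giving *sutooo*.

sutooo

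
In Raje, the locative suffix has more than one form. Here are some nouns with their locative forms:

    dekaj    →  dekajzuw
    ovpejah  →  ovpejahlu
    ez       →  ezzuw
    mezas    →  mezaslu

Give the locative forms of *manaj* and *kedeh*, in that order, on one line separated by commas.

The alternation tracks the final consonant of the stem — -lu when the stem ends in a voiceless consonant (*ovpejah*, *mezas*); -zuw when the stem ends in a voiced consonant (*dekaj*, *ez*).
*manaj* — final consonant /j/ (voiced) → -zuw → *manajzuw*.
*kedeh* — final consonant /h/ (voiceless) → -lu → *kedehlu*.

manajzuw, kedehlu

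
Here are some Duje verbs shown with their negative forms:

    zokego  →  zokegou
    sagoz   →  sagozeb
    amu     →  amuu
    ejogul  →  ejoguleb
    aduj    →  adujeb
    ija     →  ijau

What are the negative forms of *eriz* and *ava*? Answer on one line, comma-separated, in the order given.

The pattern is consonant vs. vowel: -eb when the stem ends in a consonant (*sagoz*, *ejogul*, *aduj*); -u when the stem ends in a vowel (*zokego*, *amu*, *ija*).
*eriz* — final sound /z/ (a consonant) → -eb → *erizeb*.
*ava*: final sound = /a/, a vowel → -u → *avau*.

erizeb, avau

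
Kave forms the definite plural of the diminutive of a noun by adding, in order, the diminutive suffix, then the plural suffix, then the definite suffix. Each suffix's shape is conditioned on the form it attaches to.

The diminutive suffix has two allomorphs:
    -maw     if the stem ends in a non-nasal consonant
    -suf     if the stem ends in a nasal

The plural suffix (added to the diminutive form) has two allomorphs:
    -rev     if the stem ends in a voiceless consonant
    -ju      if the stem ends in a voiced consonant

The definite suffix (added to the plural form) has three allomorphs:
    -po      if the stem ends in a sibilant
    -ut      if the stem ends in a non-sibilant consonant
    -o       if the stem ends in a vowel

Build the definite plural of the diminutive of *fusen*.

fusensufrevut

The final consonant of *fusen* is /n/, which is a nasal, so the diminutive suffix is -suf, giving *fusensuf*.
The final consonant of the diminutive form *fusensuf* is /f/, which is voiceless, so the plural suffix is -rev, giving *fusensufrev*.
The plural form *fusensufrev* — final sound /v/ (a non-sibilant consonant) → -ut → *fusensufrevut*.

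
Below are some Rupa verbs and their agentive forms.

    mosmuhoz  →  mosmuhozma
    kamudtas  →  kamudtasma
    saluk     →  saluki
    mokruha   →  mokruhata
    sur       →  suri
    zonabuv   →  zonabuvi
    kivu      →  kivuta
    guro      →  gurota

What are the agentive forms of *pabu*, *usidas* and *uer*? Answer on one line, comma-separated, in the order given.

The pattern is sibilance of the final sound: -ma when the stem ends in a sibilant (*mosmuhoz*, *kamudtas*); -i when the stem ends in a non-sibilant consonant (*saluk*, *sur*, *zonabuv*); -ta when the stem ends in a vowel (*mokruha*, *kivu*, *guro*).
*pabu* — final sound /u/ (a vowel) → -ta → *pabuta*.
Since the final sound of *usidas* is /s/ (a sibilant), it takes -ma, giving *usidasma*.
Since the final sound of *uer* is /r/ (a non-sibilant consonant), it takes -i, giving *ueri*.

pabuta, usidasma, ueri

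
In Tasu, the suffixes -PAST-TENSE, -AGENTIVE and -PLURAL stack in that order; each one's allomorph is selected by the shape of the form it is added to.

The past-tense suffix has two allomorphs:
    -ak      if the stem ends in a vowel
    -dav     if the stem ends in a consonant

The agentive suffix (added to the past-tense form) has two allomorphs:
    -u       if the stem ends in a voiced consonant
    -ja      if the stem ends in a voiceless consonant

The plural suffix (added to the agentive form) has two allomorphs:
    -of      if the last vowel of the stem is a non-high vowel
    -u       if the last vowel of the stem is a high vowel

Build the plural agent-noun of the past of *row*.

*row* — final sound /w/ (a consonant) → -dav → *rowdav*.
The final consonant of the past-tense form *rowdav* is /v/, which is voiced, so the agentive suffix is -u, giving *rowdavu*.
The agentive form *rowdavu* — last vowel /u/ (a high vowel) → -u → *rowdavuu*.

rowdavuu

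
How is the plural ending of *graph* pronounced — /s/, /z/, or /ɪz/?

The stem *graph* ends in a voiceless non-sibilant consonant.
The plural suffix surfaces as /ɪz/ after sibilants, /s/ after other voiceless consonants, and /z/ after other voiced sounds.
So the plural -s on *graph* is pronounced /s/.

/s/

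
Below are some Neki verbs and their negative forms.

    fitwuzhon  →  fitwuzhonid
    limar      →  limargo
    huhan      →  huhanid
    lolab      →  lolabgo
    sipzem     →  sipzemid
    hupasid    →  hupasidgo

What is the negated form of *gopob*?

The alternation tracks the final consonant of the stem — -id when the stem ends in a nasal (*fitwuzhon*, *huhan*, *sipzem*); -go when the stem ends in a non-nasal consonant (*limar*, *lolab*, *hupasid*).
*gopob* — final consonant /b/ (non-nasal) → -go → *gopobgo*.

gopobgo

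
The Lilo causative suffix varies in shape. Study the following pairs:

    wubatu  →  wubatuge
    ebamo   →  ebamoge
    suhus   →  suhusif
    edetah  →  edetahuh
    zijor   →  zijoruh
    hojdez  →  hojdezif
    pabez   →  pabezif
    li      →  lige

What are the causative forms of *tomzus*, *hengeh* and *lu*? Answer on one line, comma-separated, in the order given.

tomzusif, hengehuh, luge

The pattern is sibilance of the final sound: -if when the stem ends in a sibilant (*suhus*, *hojdez*, *pabez*); -uh when the stem ends in a non-sibilant consonant (*edetah*, *zijor*); -ge when the stem ends in a vowel (*wubatu*, *ebamo*, *li*).
*tomzus*: final sound = /s/, a sibilant → -if → *tomzusif*.
Since the final sound of *hengeh* is /h/ (a non-sibilant consonant), it takes -uh, giving *hengehuh*.
*lu* — final sound /u/ (a vowel) → -ge → *luge*.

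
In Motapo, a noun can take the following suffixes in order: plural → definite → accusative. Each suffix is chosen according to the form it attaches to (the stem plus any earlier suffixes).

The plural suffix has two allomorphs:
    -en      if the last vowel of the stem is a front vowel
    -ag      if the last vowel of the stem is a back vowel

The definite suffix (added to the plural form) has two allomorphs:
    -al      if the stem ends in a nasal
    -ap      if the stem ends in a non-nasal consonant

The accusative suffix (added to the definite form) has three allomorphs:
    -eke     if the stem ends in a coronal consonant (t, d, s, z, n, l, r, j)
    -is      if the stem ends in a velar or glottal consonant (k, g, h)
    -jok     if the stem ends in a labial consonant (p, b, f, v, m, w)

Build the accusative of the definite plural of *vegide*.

vegideenaleke

Since the last vowel of *vegide* is /e/ (a front vowel), it takes -en, giving *vegideen*.
The plural form *vegideen*: final consonant = /n/, a nasal → -al → *vegideenal*.
The definite form *vegideenal* — final consonant /l/ (coronal) → -eke → *vegideenaleke*.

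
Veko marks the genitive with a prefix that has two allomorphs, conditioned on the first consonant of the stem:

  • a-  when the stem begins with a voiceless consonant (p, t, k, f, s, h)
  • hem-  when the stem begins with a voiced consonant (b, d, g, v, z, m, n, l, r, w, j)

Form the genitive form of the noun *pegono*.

Since the first consonant of *pegono* is /p/ (voiceless), it takes a-, giving *apegono*.

apegono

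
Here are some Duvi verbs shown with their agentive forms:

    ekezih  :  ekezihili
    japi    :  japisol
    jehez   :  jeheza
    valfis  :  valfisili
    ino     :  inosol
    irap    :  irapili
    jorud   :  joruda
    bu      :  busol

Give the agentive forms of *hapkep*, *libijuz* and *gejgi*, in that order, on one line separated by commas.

hapkepili, libijuza, gejgisol

Looking at the final sound of each stem: -ili when the stem ends in a voiceless consonant (*ekezih*, *valfis*, *irap*); -a when the stem ends in a voiced consonant (*jehez*, *jorud*); -sol when the stem ends in a vowel (*japi*, *ino*, *bu*).
The final sound of *hapkep* is /p/, which is a voiceless consonant, so the suffix is -ili, giving *hapkepili*.
The final sound of *libijuz* is /z/, which is a voiced consonant, so the suffix is -a, giving *libijuza*.
The final sound of *gejgi* is /i/, which is a vowel, so the suffix is -sol, giving *gejgisol*.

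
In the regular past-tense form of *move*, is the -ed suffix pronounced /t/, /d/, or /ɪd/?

/d/

The stem *move* ends in a voiced sound other than /d/.
The -ed suffix is realized as /ɪd/ after /t, d/; as /t/ after other voiceless consonants; and as /d/ after other voiced sounds.
So -ed on *move* is pronounced /d/.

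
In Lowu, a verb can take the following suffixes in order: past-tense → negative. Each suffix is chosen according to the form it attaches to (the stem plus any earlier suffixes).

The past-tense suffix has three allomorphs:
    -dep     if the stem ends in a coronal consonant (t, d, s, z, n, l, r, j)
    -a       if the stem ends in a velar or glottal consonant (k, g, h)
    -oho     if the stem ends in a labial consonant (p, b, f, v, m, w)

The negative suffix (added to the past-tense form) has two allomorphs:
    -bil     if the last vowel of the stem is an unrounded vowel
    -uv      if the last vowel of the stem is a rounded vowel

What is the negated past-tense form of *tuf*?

tufohouv

*tuf*: final consonant = /f/, labial → -oho → *tufoho*.
The past-tense form *tufoho*: last vowel = /o/, a rounded vowel → -uv → *tufohouv*.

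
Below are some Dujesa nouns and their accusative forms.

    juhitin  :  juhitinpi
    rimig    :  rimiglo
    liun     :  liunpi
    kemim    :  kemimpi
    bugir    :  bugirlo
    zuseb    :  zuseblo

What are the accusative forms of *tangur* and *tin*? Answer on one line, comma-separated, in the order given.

The suffix is conditioned by the final consonant: -pi when the stem ends in a nasal (*juhitin*, *liun*, *kemim*); -lo when the stem ends in a non-nasal consonant (*rimig*, *bugir*, *zuseb*).
The final consonant of *tangur* is /r/, which is non-nasal, so the suffix is -lo, giving *tangurlo*.
Since the final consonant of *tin* is /n/ (a nasal), it takes -pi, giving *tinpi*.

tangurlo, tinpi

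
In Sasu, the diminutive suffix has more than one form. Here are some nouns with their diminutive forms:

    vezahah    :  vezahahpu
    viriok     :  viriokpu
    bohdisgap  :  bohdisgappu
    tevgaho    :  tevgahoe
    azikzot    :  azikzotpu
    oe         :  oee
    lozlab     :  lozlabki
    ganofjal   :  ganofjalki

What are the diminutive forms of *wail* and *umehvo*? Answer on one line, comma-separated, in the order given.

The suffix is conditioned by the final sound: -pu when the stem ends in a voiceless consonant (*vezahah*, *viriok*, *bohdisgap*, *azikzot*); -ki when the stem ends in a voiced consonant (*lozlab*, *ganofjal*); -e when the stem ends in a vowel (*tevgaho*, *oe*).
Since the final sound of *wail* is /l/ (a voiced consonant), it takes -ki, giving *wailki*.
The final sound of *umehvo* is /o/, which is a vowel, so the suffix is -e, giving *umehvoe*.

wailki, umehvoe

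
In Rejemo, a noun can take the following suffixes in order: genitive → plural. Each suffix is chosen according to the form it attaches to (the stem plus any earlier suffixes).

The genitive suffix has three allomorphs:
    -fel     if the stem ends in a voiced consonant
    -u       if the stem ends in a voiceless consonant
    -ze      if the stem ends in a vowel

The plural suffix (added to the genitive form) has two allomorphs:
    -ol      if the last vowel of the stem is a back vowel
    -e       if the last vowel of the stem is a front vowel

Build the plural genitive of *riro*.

*riro*: final sound = /o/, a vowel → -ze → *riroze*.
The last vowel of the genitive form *riroze* is /e/, which is a front vowel, so the plural suffix is -e, giving *rirozee*.

rirozee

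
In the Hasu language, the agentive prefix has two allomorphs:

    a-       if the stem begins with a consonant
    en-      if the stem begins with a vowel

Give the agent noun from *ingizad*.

eningizad

The first sound of *ingizad* is /i/, which is a vowel, so the prefix is en-, giving *eningizad*.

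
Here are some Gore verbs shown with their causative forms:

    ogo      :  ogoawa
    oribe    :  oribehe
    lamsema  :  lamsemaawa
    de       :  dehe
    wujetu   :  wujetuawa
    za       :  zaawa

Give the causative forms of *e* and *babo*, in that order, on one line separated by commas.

The suffix is conditioned by the last vowel: -he when the last vowel of the stem is a front vowel (*oribe*, *de*); -awa when the last vowel of the stem is a back vowel (*ogo*, *lamsema*, *wujetu*, *za*).
Since the last vowel of *e* is /e/ (a front vowel), it takes -he, giving *ehe*.
The last vowel of *babo* is /o/, which is a back vowel, so the suffix is -awa, giving *baboawa*.

ehe, baboawa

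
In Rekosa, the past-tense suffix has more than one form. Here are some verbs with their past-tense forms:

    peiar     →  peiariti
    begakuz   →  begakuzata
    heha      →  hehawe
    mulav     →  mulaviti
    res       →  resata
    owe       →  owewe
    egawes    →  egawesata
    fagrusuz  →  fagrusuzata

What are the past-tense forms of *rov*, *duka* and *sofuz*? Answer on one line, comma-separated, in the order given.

The suffix is conditioned by the final sound: -ata when the stem ends in a sibilant (*begakuz*, *res*, *egawes*, *fagrusuz*); -iti when the stem ends in a non-sibilant consonant (*peiar*, *mulav*); -we when the stem ends in a vowel (*heha*, *owe*).
*rov*: final sound = /v/, a non-sibilant consonant → -iti → *roviti*.
Since the final sound of *duka* is /a/ (a vowel), it takes -we, giving *dukawe*.
*sofuz*: final sound = /z/, a sibilant → -ata → *sofuzata*.

roviti, dukawe, sofuzata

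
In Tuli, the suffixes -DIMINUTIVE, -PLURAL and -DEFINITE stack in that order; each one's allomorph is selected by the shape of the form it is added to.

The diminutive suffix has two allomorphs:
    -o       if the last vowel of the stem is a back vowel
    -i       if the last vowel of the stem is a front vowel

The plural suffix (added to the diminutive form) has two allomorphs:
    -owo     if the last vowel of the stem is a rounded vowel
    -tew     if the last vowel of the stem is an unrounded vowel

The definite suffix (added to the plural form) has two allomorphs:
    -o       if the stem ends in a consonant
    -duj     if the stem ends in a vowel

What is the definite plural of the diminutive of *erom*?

eromoowoduj

The last vowel of *erom* is /o/, which is a back vowel, so the diminutive suffix is -o, giving *eromo*.
The diminutive form *eromo* — last vowel /o/ (a rounded vowel) → -owo → *eromoowo*.
The plural form *eromoowo*: final sound = /o/, a vowel → -duj → *eromoowoduj*.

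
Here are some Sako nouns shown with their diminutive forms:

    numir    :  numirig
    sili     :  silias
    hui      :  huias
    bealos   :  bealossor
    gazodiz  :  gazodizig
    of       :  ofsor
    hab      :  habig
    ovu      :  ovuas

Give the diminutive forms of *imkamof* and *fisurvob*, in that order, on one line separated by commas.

The pattern is voicing of the final sound: -sor when the stem ends in a voiceless consonant (*bealos*, *of*); -ig when the stem ends in a voiced consonant (*numir*, *gazodiz*, *hab*); -as when the stem ends in a vowel (*sili*, *hui*, *ovu*).
*imkamof*: final sound = /f/, a voiceless consonant → -sor → *imkamofsor*.
Since the final sound of *fisurvob* is /b/ (a voiced consonant), it takes -ig, giving *fisurvobig*.

imkamofsor, fisurvobig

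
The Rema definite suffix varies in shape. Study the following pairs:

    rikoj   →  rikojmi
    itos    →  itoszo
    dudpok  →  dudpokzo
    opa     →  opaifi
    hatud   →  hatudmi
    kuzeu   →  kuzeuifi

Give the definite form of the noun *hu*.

huifi

The alternation tracks the final sound of the stem — -zo when the stem ends in a voiceless consonant (*itos*, *dudpok*); -mi when the stem ends in a voiced consonant (*rikoj*, *hatud*); -ifi when the stem ends in a vowel (*opa*, *kuzeu*).
The final sound of *hu* is /u/, which is a vowel, so the suffix is -ifi, giving *huifi*.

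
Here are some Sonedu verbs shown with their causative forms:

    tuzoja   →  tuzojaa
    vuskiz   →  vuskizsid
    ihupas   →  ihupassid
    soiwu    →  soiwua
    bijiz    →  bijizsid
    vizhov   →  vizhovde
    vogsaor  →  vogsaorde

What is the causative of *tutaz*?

tutazsid

The alternation tracks the final sound of the stem — -sid when the stem ends in a sibilant (*vuskiz*, *ihupas*, *bijiz*); -de when the stem ends in a non-sibilant consonant (*vizhov*, *vogsaor*); -a when the stem ends in a vowel (*tuzoja*, *soiwu*).
*tutaz* — final sound /z/ (a sibilant) → -sid → *tutazsid*.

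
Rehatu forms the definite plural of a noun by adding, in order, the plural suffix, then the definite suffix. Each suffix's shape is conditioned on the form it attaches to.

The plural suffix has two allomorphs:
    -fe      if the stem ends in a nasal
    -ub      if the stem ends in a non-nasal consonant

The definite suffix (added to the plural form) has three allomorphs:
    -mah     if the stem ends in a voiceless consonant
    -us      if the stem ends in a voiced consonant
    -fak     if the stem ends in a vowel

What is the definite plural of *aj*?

ajubus

The final consonant of *aj* is /j/, which is non-nasal, so the plural suffix is -ub, giving *ajub*.
Since the final sound of the plural form *ajub* is /b/ (a voiced consonant), it takes -us, giving *ajubus*.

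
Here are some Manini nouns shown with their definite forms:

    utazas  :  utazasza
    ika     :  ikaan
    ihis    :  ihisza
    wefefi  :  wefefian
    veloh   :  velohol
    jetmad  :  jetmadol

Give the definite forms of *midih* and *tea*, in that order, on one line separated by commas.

Looking at the final sound of each stem: -za when the stem ends in a sibilant (*utazas*, *ihis*); -ol when the stem ends in a non-sibilant consonant (*veloh*, *jetmad*); -an when the stem ends in a vowel (*ika*, *wefefi*).
*midih* — final sound /h/ (a non-sibilant consonant) → -ol → *midihol*.
*tea* — final sound /a/ (a vowel) → -an → *teaan*.

midihol, teaan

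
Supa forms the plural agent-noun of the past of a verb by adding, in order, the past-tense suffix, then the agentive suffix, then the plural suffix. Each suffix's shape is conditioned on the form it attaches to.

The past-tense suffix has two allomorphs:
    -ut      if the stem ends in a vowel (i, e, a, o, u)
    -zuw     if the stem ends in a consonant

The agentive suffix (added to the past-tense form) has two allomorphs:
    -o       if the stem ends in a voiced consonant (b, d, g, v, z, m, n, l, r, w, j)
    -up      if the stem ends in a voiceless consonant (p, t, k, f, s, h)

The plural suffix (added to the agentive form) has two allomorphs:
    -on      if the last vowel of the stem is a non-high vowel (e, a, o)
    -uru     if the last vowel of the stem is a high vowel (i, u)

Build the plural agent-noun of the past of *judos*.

*judos* — final sound /s/ (a consonant) → -zuw → *judoszuw*.
The past-tense form *judoszuw* — final consonant /w/ (voiced) → -o → *judoszuwo*.
Since the last vowel of the agentive form *judoszuwo* is /o/ (a non-high vowel), it takes -on, giving *judoszuwoon*.

judoszuwoon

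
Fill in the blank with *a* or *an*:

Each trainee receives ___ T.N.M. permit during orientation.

The indefinite article is chosen by the initial *sound* of the following word, not its spelling.
The initialism *T.N.M.* is read letter by letter; the first letter, T, is pronounced /tiː/, which begins with a consonant sound.
So the article is *a*: Each trainee receives a T.N.M. permit during orientation.

a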